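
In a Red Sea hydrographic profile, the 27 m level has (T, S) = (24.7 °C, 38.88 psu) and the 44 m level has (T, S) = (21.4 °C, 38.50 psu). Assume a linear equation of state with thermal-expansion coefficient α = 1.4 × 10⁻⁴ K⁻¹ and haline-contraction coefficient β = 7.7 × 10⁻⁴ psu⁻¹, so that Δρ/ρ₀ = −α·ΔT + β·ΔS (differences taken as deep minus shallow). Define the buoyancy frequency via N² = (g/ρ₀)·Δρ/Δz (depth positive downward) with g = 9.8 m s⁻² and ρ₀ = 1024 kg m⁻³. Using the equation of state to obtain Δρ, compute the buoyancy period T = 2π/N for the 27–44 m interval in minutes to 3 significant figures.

ΔT = -3.3 K, ΔS = -0.38 psu (deep − shallow).
Δρ/ρ₀ = −αΔT + βΔS = 4.62 × 10⁻⁴ − 2.926 × 10⁻⁴ = 1.694 × 10⁻⁴, so Δρ ≈ 0.1735 kg m⁻³.
N² = (g/ρ₀)·Δρ/Δz = g·(Δρ/ρ₀)/Δz = 9.8 × 1.694 × 10⁻⁴ / 17 = 9.7654 × 10⁻⁵ s⁻².
N = √(9.7654 × 10⁻⁵) = 9.8820 × 10⁻³ rad s⁻¹ → T = 2π/N = 635.82 s = 10.597 min ≈ 10.6 min.

10.6 min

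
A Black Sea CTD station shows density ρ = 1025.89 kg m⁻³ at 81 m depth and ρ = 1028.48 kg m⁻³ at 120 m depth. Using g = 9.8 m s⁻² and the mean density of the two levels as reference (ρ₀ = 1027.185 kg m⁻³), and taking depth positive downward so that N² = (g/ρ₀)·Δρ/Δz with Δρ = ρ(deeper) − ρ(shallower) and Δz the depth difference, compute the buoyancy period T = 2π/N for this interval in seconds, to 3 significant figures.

Δρ = 1028.48 − 1025.89 = 2.59 kg m⁻³ over Δz = 120 − 81 = 39 m.
N² = (9.8/1027.185) × (2.59/39) = 6.3360 × 10⁻⁴ s⁻².
N = √(6.3360 × 10⁻⁴) = 0.025171 rad s⁻¹, so T = 2π/N = 249.62 s ≈ 250 s.

250 s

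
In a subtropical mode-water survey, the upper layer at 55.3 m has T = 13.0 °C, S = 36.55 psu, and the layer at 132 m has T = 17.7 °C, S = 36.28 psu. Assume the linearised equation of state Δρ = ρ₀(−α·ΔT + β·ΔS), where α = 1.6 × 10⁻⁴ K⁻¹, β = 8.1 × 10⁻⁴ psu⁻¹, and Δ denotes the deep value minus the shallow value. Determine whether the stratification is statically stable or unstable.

ΔT = 17.7 − 13.0 = +4.7 K and ΔS = 36.28 − 36.55 = -0.27 psu (deep − shallow).
−αΔT = -7.52 × 10⁻⁴; βΔS = -2.187 × 10⁻⁴; sum Δρ/ρ₀ = -9.707 × 10⁻⁴.
Δρ/ρ₀ < 0, so Δρ < 0: deeper water is lighter → statically unstable; the column would overturn.

unstable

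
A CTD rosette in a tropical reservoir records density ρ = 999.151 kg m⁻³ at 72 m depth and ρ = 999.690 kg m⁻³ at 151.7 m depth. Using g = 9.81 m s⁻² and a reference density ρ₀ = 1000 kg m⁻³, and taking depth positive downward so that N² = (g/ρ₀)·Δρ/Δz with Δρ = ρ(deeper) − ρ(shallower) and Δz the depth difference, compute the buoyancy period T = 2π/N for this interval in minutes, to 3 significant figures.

12.9 min

Δρ = 999.690 − 999.151 = 0.539 kg m⁻³ over Δz = 151.7 − 72 = 79.7 m.
N² = (9.81/1000) × (0.539/79.7) = 6.6344 × 10⁻⁵ s⁻².
N = √(6.6344 × 10⁻⁵) = 8.1452 × 10⁻³ rad s⁻¹, so T = 2π/N = 771.40 s = 12.857 min ≈ 12.9 min.
N² > 0, so the interval is statically stable.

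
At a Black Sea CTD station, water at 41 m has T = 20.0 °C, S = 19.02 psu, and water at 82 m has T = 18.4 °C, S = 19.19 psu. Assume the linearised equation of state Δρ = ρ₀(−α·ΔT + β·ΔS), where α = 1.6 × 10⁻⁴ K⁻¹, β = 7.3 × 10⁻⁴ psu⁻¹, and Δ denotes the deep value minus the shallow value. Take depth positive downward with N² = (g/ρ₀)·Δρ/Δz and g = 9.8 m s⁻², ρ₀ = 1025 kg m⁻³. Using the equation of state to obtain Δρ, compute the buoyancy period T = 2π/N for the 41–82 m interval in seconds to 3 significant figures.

ΔT = -1.6 K, ΔS = +0.17 psu (deep − shallow).
Δρ/ρ₀ = −αΔT + βΔS = 2.56 × 10⁻⁴ + 1.241 × 10⁻⁴ = 3.801 × 10⁻⁴, so Δρ ≈ 0.3896 kg m⁻³.
N² = (g/ρ₀)·Δρ/Δz = g·(Δρ/ρ₀)/Δz = 9.8 × 3.801 × 10⁻⁴ / 41 = 9.0853 × 10⁻⁵ s⁻².
N = √(9.0853 × 10⁻⁵) = 9.5317 × 10⁻³ rad s⁻¹ → T = 2π/N = 659.19 s ≈ 659 s.

659 s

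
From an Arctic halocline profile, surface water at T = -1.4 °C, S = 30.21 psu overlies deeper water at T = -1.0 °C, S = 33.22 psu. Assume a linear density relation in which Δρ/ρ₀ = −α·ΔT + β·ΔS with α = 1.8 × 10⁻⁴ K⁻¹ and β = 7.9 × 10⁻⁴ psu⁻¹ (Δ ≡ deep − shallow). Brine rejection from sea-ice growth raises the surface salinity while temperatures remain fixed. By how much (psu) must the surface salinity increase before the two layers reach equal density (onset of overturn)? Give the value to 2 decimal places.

2.92 psu

Neutral buoyancy requires −α(T_deep − T_surf) + β(S_deep − S_surf′) = 0.
S_surf′ = S_deep − (α/β)·ΔT = 33.22 − (1.8 × 10⁻⁴/7.9 × 10⁻⁴)·(+0.4) = 33.1289 psu.
Increase required: 33.1289 − 30.21 = 2.9189 psu.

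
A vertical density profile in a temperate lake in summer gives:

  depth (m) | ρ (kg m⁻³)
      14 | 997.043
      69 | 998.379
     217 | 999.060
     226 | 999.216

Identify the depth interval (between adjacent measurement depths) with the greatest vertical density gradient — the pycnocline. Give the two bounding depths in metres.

Compute the density gradient over each adjacent pair:
  14–69 m: Δρ/Δz = 1.336/55 = 0.024 kg m⁻⁴
  69–217 m: Δρ/Δz = 0.681/148 = 4.6 × 10⁻³ kg m⁻⁴
  217–226 m: Δρ/Δz = 0.156/9 = 0.017 kg m⁻⁴
The largest gradient is in the 14–69 m interval — the pycnocline.

14–69 m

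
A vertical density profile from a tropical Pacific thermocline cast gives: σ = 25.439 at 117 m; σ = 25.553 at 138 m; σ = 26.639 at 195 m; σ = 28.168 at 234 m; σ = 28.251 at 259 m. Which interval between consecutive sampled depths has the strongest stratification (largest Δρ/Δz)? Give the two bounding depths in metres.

195–234 m

Compute the density gradient over each adjacent pair:
  117–138 m: Δρ/Δz = 0.114/21 = 5.4 × 10⁻³ kg m⁻⁴
  138–195 m: Δρ/Δz = 1.086/57 = 0.019 kg m⁻⁴
  195–234 m: Δρ/Δz = 1.529/39 = 0.039 kg m⁻⁴
  234–259 m: Δρ/Δz = 0.083/25 = 3.3 × 10⁻³ kg m⁻⁴
The largest gradient is in the 195–234 m interval — the pycnocline.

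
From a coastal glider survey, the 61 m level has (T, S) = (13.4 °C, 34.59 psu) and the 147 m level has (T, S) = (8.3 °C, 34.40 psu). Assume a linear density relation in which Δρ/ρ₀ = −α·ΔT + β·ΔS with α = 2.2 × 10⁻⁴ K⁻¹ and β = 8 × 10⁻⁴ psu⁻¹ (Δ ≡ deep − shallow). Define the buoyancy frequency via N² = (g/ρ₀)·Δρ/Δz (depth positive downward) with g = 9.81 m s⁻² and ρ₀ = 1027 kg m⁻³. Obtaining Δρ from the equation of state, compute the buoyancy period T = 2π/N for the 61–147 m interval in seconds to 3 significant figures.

ΔT = -5.1 K, ΔS = -0.19 psu (deep − shallow).
Δρ/ρ₀ = −αΔT + βΔS = 1.122 × 10⁻³ − 1.52 × 10⁻⁴ = 9.70 × 10⁻⁴, so Δρ ≈ 0.9962 kg m⁻³.
N² = (g/ρ₀)·Δρ/Δz = g·(Δρ/ρ₀)/Δz = 9.81 × 9.70 × 10⁻⁴ / 86 = 1.1065 × 10⁻⁴ s⁻².
N = √(1.1065 × 10⁻⁴) = 0.010519 rad s⁻¹ → T = 2π/N = 597.32 s ≈ 597 s.

597 s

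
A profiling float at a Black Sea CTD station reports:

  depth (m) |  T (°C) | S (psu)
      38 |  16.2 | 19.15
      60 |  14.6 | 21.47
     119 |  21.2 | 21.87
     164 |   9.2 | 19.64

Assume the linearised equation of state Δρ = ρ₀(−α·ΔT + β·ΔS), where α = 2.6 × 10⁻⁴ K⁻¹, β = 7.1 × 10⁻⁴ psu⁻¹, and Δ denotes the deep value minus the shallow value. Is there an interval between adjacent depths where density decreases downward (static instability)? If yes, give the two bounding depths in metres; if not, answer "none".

60–119 m

Evaluate Δρ/ρ₀ = −αΔT + βΔS across each adjacent pair:
  38–60 m: −αΔT+βΔS = −(2.6 × 10⁻⁴)(-1.6)+(7.1 × 10⁻⁴)(+2.32) = 2.1 × 10⁻³ → stable
  60–119 m: −αΔT+βΔS = −(2.6 × 10⁻⁴)(+6.6)+(7.1 × 10⁻⁴)(+0.40) = -1.4 × 10⁻³ → UNSTABLE
  119–164 m: −αΔT+βΔS = −(2.6 × 10⁻⁴)(-12.0)+(7.1 × 10⁻⁴)(-2.23) = 1.5 × 10⁻³ → stable
The 60–119 m interval has Δρ < 0: lighter water underlies denser water.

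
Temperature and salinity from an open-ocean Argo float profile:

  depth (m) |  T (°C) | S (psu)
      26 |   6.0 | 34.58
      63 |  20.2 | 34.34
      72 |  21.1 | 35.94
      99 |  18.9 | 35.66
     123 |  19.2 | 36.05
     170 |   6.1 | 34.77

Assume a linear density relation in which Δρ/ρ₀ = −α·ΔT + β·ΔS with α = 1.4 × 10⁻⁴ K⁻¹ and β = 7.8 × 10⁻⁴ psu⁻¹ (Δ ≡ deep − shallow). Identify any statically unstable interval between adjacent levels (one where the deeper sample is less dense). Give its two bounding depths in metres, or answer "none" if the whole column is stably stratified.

26–63 m

Evaluate Δρ/ρ₀ = −αΔT + βΔS across each adjacent pair:
  26–63 m: −αΔT+βΔS = −(1.4 × 10⁻⁴)(+14.2)+(7.8 × 10⁻⁴)(-0.24) = -2.2 × 10⁻³ → UNSTABLE
  63–72 m: −αΔT+βΔS = −(1.4 × 10⁻⁴)(+0.9)+(7.8 × 10⁻⁴)(+1.60) = 1.1 × 10⁻³ → stable
  72–99 m: −αΔT+βΔS = −(1.4 × 10⁻⁴)(-2.2)+(7.8 × 10⁻⁴)(-0.28) = 9.0 × 10⁻⁵ → stable
  99–123 m: −αΔT+βΔS = −(1.4 × 10⁻⁴)(+0.3)+(7.8 × 10⁻⁴)(+0.39) = 2.6 × 10⁻⁴ → stable
  123–170 m: −αΔT+βΔS = −(1.4 × 10⁻⁴)(-13.1)+(7.8 × 10⁻⁴)(-1.28) = 8.4 × 10⁻⁴ → stable
The 26–63 m interval has Δρ < 0: lighter water underlies denser water.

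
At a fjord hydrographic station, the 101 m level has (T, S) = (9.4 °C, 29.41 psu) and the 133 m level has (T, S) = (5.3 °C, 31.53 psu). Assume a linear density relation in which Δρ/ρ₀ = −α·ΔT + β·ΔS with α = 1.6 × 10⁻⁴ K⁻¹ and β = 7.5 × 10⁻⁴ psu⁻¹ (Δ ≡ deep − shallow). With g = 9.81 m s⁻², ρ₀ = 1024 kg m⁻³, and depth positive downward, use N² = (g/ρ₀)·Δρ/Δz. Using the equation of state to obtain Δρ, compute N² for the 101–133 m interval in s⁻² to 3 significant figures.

ΔT = -4.1 K, ΔS = +2.12 psu (deep − shallow).
Δρ/ρ₀ = −αΔT + βΔS = 6.56 × 10⁻⁴ + 1.59 × 10⁻³ = 2.246 × 10⁻³, so Δρ ≈ 2.300 kg m⁻³.
N² = (g/ρ₀)·Δρ/Δz = g·(Δρ/ρ₀)/Δz = 9.81 × 2.246 × 10⁻³ / 32 = 6.8854 × 10⁻⁴ s⁻² ≈ 6.89 × 10⁻⁴ s⁻².

6.89 × 10⁻⁴ s⁻²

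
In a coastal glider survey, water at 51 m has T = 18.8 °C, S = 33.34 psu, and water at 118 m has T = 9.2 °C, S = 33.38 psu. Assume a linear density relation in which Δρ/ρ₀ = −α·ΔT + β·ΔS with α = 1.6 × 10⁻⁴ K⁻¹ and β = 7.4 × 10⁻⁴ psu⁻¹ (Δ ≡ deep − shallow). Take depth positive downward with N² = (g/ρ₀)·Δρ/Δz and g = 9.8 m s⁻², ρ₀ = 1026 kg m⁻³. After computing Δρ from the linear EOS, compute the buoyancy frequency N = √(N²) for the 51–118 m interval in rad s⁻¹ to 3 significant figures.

ΔT = -9.6 K, ΔS = +0.04 psu (deep − shallow).
Δρ/ρ₀ = −αΔT + βΔS = 1.536 × 10⁻³ + 2.96 × 10⁻⁵ = 1.5656 × 10⁻³, so Δρ ≈ 1.606 kg m⁻³.
N² = (g/ρ₀)·Δρ/Δz = g·(Δρ/ρ₀)/Δz = 9.8 × 1.5656 × 10⁻³ / 67 = 2.2900 × 10⁻⁴ s⁻².
N = √(2.2900 × 10⁻⁴) = 0.015133 rad s⁻¹ ≈ 0.0151 rad s⁻¹.

0.0151 rad s⁻¹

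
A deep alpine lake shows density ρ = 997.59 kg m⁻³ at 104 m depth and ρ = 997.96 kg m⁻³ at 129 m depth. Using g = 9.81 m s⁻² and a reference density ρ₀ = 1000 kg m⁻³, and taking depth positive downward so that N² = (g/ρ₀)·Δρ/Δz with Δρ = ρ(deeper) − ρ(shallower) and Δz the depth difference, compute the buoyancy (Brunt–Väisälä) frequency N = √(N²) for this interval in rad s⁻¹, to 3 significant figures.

Δρ = 997.96 − 997.59 = 0.37 kg m⁻³ over Δz = 129 − 104 = 25 m.
N² = (9.81/1000) × (0.37/25) = 1.4519 × 10⁻⁴ s⁻².
N = √(1.4519 × 10⁻⁴) = 0.012049 rad s⁻¹ ≈ 0.0120 rad s⁻¹.
N² > 0, so the interval is statically stable.

0.0120 rad s⁻¹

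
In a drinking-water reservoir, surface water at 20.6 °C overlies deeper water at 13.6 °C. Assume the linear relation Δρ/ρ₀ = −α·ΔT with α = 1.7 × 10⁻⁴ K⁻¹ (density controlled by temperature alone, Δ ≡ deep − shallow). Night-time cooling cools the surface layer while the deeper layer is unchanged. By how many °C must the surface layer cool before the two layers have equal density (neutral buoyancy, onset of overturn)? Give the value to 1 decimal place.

7.0 °C

With temperature the only control, equal density requires T_surf′ = T_deep.
T_surf′ = 13.6 °C.
Cooling required: 20.6 − 13.6 = 7.0 °C.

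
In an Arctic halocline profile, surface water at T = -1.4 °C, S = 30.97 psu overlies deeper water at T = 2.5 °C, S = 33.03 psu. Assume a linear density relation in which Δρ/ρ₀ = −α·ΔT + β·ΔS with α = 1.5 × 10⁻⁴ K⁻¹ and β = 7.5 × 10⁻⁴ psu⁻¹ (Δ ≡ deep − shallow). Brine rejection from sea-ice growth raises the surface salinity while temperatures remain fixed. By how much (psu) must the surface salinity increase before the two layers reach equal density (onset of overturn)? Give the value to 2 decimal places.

1.28 psu

Neutral buoyancy requires −α(T_deep − T_surf) + β(S_deep − S_surf′) = 0.
S_surf′ = S_deep − (α/β)·ΔT = 33.03 − (1.5 × 10⁻⁴/7.5 × 10⁻⁴)·(+3.9) = 32.2500 psu.
Increase required: 32.2500 − 30.97 = 1.2800 psu.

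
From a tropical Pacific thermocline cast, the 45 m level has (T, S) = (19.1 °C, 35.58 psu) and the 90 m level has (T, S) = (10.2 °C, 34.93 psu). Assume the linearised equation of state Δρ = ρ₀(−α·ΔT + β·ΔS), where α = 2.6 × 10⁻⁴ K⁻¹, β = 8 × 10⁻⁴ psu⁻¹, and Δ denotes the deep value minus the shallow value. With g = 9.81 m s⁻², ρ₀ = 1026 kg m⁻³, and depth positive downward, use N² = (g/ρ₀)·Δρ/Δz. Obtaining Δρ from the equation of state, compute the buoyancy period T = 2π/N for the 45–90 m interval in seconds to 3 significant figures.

ΔT = -8.9 K, ΔS = -0.65 psu (deep − shallow).
Δρ/ρ₀ = −αΔT + βΔS = 2.314 × 10⁻³ − 5.20 × 10⁻⁴ = 1.794 × 10⁻³, so Δρ ≈ 1.841 kg m⁻³.
N² = (g/ρ₀)·Δρ/Δz = g·(Δρ/ρ₀)/Δz = 9.81 × 1.794 × 10⁻³ / 45 = 3.9109 × 10⁻⁴ s⁻².
N = √(3.9109 × 10⁻⁴) = 0.019776 rad s⁻¹ → T = 2π/N = 317.72 s ≈ 318 s.

318 s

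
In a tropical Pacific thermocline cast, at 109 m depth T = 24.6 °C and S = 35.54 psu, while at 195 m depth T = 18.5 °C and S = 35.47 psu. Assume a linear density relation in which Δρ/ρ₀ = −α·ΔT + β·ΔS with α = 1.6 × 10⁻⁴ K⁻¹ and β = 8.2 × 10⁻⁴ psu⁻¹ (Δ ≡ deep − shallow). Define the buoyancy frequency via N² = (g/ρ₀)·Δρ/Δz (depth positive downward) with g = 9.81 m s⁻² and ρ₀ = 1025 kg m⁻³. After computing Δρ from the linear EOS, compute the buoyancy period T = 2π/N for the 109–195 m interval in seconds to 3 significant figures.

614 s

ΔT = -6.1 K, ΔS = -0.07 psu (deep − shallow).
Δρ/ρ₀ = −αΔT + βΔS = 9.76 × 10⁻⁴ − 5.74 × 10⁻⁵ = 9.186 × 10⁻⁴, so Δρ ≈ 0.9416 kg m⁻³.
N² = (g/ρ₀)·Δρ/Δz = g·(Δρ/ρ₀)/Δz = 9.81 × 9.186 × 10⁻⁴ / 86 = 1.0478 × 10⁻⁴ s⁻².
N = √(1.0478 × 10⁻⁴) = 0.010236 rad s⁻¹ → T = 2π/N = 613.83 s ≈ 614 s.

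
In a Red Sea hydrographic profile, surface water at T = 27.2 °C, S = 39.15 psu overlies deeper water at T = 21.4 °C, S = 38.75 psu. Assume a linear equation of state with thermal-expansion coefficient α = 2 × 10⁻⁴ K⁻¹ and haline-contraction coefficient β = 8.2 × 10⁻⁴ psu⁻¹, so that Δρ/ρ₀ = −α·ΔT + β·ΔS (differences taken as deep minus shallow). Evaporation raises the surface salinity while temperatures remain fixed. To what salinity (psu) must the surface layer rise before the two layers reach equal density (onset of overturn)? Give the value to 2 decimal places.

Neutral buoyancy requires −α(T_deep − T_surf) + β(S_deep − S_surf′) = 0.
S_surf′ = S_deep − (α/β)·ΔT = 38.75 − (2 × 10⁻⁴/8.2 × 10⁻⁴)·(-5.8) = 40.1646 psu.
Increase required: 40.1646 − 39.15 = 1.0146 psu.

40.16 psu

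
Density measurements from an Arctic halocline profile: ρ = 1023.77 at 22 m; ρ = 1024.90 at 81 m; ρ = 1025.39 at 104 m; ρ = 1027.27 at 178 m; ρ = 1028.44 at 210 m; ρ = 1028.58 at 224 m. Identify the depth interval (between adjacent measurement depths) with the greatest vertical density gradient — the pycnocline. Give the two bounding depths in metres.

Compute the density gradient over each adjacent pair:
  22–81 m: Δρ/Δz = 1.13/59 = 0.019 kg m⁻⁴
  81–104 m: Δρ/Δz = 0.49/23 = 0.021 kg m⁻⁴
  104–178 m: Δρ/Δz = 1.88/74 = 0.025 kg m⁻⁴
  178–210 m: Δρ/Δz = 1.17/32 = 0.037 kg m⁻⁴
  210–224 m: Δρ/Δz = 0.14/14 = 0.010 kg m⁻⁴
The largest gradient is in the 178–210 m interval — the pycnocline.

178–210 m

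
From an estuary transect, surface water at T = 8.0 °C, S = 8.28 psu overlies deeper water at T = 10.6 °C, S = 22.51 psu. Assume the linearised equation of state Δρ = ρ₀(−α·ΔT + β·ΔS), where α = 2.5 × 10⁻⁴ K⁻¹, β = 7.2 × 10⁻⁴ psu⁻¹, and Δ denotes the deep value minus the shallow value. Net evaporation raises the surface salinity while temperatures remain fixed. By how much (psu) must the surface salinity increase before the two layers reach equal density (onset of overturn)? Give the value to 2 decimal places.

Neutral buoyancy requires −α(T_deep − T_surf) + β(S_deep − S_surf′) = 0.
S_surf′ = S_deep − (α/β)·ΔT = 22.51 − (2.5 × 10⁻⁴/7.2 × 10⁻⁴)·(+2.6) = 21.6072 psu.
Increase required: 21.6072 − 8.28 = 13.3272 psu.

13.33 psu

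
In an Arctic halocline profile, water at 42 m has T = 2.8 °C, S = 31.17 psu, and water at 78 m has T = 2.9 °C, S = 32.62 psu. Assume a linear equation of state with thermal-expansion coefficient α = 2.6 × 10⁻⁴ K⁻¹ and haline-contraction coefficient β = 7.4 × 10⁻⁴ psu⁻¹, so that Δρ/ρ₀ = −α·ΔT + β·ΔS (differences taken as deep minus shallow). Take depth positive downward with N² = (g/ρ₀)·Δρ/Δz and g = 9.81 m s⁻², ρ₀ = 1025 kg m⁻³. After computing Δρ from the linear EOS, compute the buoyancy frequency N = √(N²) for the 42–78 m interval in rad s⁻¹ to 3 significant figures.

ΔT = +0.1 K, ΔS = +1.45 psu (deep − shallow).
Δρ/ρ₀ = −αΔT + βΔS = -2.60 × 10⁻⁵ + 1.073 × 10⁻³ = 1.047 × 10⁻³, so Δρ ≈ 1.073 kg m⁻³.
N² = (g/ρ₀)·Δρ/Δz = g·(Δρ/ρ₀)/Δz = 9.81 × 1.047 × 10⁻³ / 36 = 2.8531 × 10⁻⁴ s⁻².
N = √(2.8531 × 10⁻⁴) = 0.016891 rad s⁻¹ ≈ 0.0169 rad s⁻¹.

0.0169 rad s⁻¹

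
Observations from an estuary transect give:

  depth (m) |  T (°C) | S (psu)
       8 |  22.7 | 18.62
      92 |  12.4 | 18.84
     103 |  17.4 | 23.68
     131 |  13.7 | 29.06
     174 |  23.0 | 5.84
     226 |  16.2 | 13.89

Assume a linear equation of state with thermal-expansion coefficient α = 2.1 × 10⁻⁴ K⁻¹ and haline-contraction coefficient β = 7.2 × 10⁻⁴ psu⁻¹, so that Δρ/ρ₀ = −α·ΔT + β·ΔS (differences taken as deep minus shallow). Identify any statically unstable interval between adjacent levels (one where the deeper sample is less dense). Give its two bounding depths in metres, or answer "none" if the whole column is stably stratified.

Evaluate Δρ/ρ₀ = −αΔT + βΔS across each adjacent pair:
  8–92 m: −αΔT+βΔS = −(2.1 × 10⁻⁴)(-10.3)+(7.2 × 10⁻⁴)(+0.22) = 2.3 × 10⁻³ → stable
  92–103 m: −αΔT+βΔS = −(2.1 × 10⁻⁴)(+5.0)+(7.2 × 10⁻⁴)(+4.84) = 2.4 × 10⁻³ → stable
  103–131 m: −αΔT+βΔS = −(2.1 × 10⁻⁴)(-3.7)+(7.2 × 10⁻⁴)(+5.38) = 4.7 × 10⁻³ → stable
  131–174 m: −αΔT+βΔS = −(2.1 × 10⁻⁴)(+9.3)+(7.2 × 10⁻⁴)(-23.22) = -0.019 → UNSTABLE
  174–226 m: −αΔT+βΔS = −(2.1 × 10⁻⁴)(-6.8)+(7.2 × 10⁻⁴)(+8.05) = 7.2 × 10⁻³ → stable
The 131–174 m interval has Δρ < 0: lighter water underlies denser water.

131–174 m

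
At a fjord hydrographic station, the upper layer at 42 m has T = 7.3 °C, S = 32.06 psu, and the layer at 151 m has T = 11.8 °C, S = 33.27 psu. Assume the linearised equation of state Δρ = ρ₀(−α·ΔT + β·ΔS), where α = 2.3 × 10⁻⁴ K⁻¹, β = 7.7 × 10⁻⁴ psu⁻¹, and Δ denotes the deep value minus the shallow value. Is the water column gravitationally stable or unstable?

unstable

ΔT = 11.8 − 7.3 = +4.5 K and ΔS = 33.27 − 32.06 = +1.21 psu (deep − shallow).
−αΔT = -1.035 × 10⁻³; βΔS = 9.317 × 10⁻⁴; sum Δρ/ρ₀ = -1.033 × 10⁻⁴.
Δρ/ρ₀ < 0, so Δρ < 0: deeper water is lighter → statically unstable; the column would overturn.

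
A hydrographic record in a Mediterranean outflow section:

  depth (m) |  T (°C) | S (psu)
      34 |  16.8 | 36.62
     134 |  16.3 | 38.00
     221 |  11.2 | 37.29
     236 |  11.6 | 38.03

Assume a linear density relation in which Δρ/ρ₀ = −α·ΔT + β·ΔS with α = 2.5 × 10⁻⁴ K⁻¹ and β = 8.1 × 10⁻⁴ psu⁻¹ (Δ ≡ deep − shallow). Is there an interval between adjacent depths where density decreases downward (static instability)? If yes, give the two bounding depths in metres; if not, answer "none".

Evaluate Δρ/ρ₀ = −αΔT + βΔS across each adjacent pair:
  34–134 m: −αΔT+βΔS = −(2.5 × 10⁻⁴)(-0.5)+(8.1 × 10⁻⁴)(+1.38) = 1.2 × 10⁻³ → stable
  134–221 m: −αΔT+βΔS = −(2.5 × 10⁻⁴)(-5.1)+(8.1 × 10⁻⁴)(-0.71) = 7.0 × 10⁻⁴ → stable
  221–236 m: −αΔT+βΔS = −(2.5 × 10⁻⁴)(+0.4)+(8.1 × 10⁻⁴)(+0.74) = 5.0 × 10⁻⁴ → stable
Every interval has Δρ > 0: the column is stably stratified throughout.

none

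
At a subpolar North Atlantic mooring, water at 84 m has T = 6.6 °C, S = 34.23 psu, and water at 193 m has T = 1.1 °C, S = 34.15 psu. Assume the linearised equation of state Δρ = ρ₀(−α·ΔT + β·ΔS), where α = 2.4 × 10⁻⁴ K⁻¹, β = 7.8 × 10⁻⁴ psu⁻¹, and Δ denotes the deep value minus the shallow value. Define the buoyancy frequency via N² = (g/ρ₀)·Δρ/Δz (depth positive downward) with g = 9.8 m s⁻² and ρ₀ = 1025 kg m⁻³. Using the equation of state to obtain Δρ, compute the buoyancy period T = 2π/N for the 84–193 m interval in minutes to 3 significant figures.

9.85 min

ΔT = -5.5 K, ΔS = -0.08 psu (deep − shallow).
Δρ/ρ₀ = −αΔT + βΔS = 1.32 × 10⁻³ − 6.24 × 10⁻⁵ = 1.2576 × 10⁻³, so Δρ ≈ 1.289 kg m⁻³.
N² = (g/ρ₀)·Δρ/Δz = g·(Δρ/ρ₀)/Δz = 9.8 × 1.2576 × 10⁻³ / 109 = 1.1307 × 10⁻⁴ s⁻².
N = √(1.1307 × 10⁻⁴) = 0.010633 rad s⁻¹ → T = 2π/N = 590.91 s = 9.8485 min ≈ 9.85 min.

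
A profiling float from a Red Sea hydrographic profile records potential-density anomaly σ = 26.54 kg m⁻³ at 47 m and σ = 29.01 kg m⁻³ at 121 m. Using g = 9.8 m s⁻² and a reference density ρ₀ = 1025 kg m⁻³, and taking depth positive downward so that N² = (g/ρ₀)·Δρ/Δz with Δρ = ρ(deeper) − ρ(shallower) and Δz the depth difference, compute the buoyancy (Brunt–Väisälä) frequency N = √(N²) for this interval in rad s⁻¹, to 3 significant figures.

0.0179 rad s⁻¹

Δρ = 1029.01 − 1026.54 = 2.47 kg m⁻³ over Δz = 121 − 47 = 74 m.
N² = (9.8/1025) × (2.47/74) = 3.1913 × 10⁻⁴ s⁻².
N = √(3.1913 × 10⁻⁴) = 0.017864 rad s⁻¹ ≈ 0.0179 rad s⁻¹.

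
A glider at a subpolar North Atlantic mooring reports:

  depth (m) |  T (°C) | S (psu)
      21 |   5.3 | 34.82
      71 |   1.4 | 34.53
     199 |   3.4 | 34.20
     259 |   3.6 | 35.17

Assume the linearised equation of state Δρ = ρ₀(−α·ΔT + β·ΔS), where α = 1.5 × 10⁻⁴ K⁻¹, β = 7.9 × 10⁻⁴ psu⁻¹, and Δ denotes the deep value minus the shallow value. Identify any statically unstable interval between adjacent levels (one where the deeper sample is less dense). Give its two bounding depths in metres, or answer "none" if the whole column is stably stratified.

Evaluate Δρ/ρ₀ = −αΔT + βΔS across each adjacent pair:
  21–71 m: −αΔT+βΔS = −(1.5 × 10⁻⁴)(-3.9)+(7.9 × 10⁻⁴)(-0.29) = 3.6 × 10⁻⁴ → stable
  71–199 m: −αΔT+βΔS = −(1.5 × 10⁻⁴)(+2.0)+(7.9 × 10⁻⁴)(-0.33) = -5.6 × 10⁻⁴ → UNSTABLE
  199–259 m: −αΔT+βΔS = −(1.5 × 10⁻⁴)(+0.2)+(7.9 × 10⁻⁴)(+0.97) = 7.4 × 10⁻⁴ → stable
The 71–199 m interval has Δρ < 0: lighter water underlies denser water.

71–199 m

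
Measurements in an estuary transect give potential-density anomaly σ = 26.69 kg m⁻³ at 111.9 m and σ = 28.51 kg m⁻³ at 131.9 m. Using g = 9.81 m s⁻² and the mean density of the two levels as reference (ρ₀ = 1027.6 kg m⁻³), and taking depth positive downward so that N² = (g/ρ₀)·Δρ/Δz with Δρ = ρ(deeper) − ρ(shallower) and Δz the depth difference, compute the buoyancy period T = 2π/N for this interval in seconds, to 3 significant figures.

Δρ = 1028.51 − 1026.69 = 1.82 kg m⁻³ over Δz = 131.9 − 111.9 = 20 m.
N² = (9.81/1027.6) × (1.82/20) = 8.6873 × 10⁻⁴ s⁻².
N = √(8.6873 × 10⁻⁴) = 0.029474 rad s⁻¹, so T = 2π/N = 213.18 s ≈ 213 s.

213 s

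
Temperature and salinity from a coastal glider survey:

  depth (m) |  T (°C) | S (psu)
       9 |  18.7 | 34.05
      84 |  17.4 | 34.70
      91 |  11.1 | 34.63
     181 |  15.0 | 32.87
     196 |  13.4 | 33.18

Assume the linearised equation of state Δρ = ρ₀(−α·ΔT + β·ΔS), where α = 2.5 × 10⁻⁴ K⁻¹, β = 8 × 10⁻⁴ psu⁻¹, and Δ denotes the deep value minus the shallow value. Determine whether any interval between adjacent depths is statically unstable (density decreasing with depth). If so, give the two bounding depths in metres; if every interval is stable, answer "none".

91–181 m

Evaluate Δρ/ρ₀ = −αΔT + βΔS across each adjacent pair:
  9–84 m: −αΔT+βΔS = −(2.5 × 10⁻⁴)(-1.3)+(8 × 10⁻⁴)(+0.65) = 8.5 × 10⁻⁴ → stable
  84–91 m: −αΔT+βΔS = −(2.5 × 10⁻⁴)(-6.3)+(8 × 10⁻⁴)(-0.07) = 1.5 × 10⁻³ → stable
  91–181 m: −αΔT+βΔS = −(2.5 × 10⁻⁴)(+3.9)+(8 × 10⁻⁴)(-1.76) = -2.4 × 10⁻³ → UNSTABLE
  181–196 m: −αΔT+βΔS = −(2.5 × 10⁻⁴)(-1.6)+(8 × 10⁻⁴)(+0.31) = 6.5 × 10⁻⁴ → stable
The 91–181 m interval has Δρ < 0: lighter water underlies denser water.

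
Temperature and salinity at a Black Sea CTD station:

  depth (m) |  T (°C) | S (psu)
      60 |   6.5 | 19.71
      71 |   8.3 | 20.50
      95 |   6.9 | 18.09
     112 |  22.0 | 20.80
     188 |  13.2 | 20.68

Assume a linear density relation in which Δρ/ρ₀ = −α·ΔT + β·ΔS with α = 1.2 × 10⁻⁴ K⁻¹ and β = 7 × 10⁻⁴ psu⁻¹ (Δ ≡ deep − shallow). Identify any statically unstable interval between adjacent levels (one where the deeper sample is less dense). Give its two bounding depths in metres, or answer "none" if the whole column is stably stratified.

Evaluate Δρ/ρ₀ = −αΔT + βΔS across each adjacent pair:
  60–71 m: −αΔT+βΔS = −(1.2 × 10⁻⁴)(+1.8)+(7 × 10⁻⁴)(+0.79) = 3.4 × 10⁻⁴ → stable
  71–95 m: −αΔT+βΔS = −(1.2 × 10⁻⁴)(-1.4)+(7 × 10⁻⁴)(-2.41) = -1.5 × 10⁻³ → UNSTABLE
  95–112 m: −αΔT+βΔS = −(1.2 × 10⁻⁴)(+15.1)+(7 × 10⁻⁴)(+2.71) = 8.5 × 10⁻⁵ → stable
  112–188 m: −αΔT+βΔS = −(1.2 × 10⁻⁴)(-8.8)+(7 × 10⁻⁴)(-0.12) = 9.7 × 10⁻⁴ → stable
The 71–95 m interval has Δρ < 0: lighter water underlies denser water.

71–95 m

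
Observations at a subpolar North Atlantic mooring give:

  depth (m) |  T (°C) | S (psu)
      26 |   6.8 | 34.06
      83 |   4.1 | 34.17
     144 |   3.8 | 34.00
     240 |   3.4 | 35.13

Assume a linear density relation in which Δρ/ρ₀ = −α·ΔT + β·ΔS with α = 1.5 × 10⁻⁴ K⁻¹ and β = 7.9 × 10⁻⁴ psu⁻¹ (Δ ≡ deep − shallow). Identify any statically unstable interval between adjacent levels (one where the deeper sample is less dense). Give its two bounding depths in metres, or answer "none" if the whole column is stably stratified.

Evaluate Δρ/ρ₀ = −αΔT + βΔS across each adjacent pair:
  26–83 m: −αΔT+βΔS = −(1.5 × 10⁻⁴)(-2.7)+(7.9 × 10⁻⁴)(+0.11) = 4.9 × 10⁻⁴ → stable
  83–144 m: −αΔT+βΔS = −(1.5 × 10⁻⁴)(-0.3)+(7.9 × 10⁻⁴)(-0.17) = -8.9 × 10⁻⁵ → UNSTABLE
  144–240 m: −αΔT+βΔS = −(1.5 × 10⁻⁴)(-0.4)+(7.9 × 10⁻⁴)(+1.13) = 9.5 × 10⁻⁴ → stable
The 83–144 m interval has Δρ < 0: lighter water underlies denser water.

83–144 m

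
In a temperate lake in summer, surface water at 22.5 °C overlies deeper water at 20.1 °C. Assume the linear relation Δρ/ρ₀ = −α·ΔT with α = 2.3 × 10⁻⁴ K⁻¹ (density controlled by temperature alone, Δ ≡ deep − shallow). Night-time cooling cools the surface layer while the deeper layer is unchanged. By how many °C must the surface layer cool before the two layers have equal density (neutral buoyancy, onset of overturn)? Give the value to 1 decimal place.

With temperature the only control, equal density requires T_surf′ = T_deep.
T_surf′ = 20.1 °C.
Cooling required: 22.5 − 20.1 = 2.4 °C.

2.4 °C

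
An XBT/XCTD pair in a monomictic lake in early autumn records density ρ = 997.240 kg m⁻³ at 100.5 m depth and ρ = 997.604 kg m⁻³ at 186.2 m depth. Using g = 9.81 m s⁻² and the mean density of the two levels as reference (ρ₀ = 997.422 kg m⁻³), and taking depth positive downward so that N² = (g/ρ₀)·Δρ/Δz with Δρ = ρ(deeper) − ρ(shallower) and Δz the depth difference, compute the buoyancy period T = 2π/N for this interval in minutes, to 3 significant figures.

Δρ = 997.604 − 997.240 = 0.364 kg m⁻³ over Δz = 186.2 − 100.5 = 85.7 m.
N² = (9.81/997.422) × (0.364/85.7) = 4.1774 × 10⁻⁵ s⁻².
N = √(4.1774 × 10⁻⁵) = 6.4633 × 10⁻³ rad s⁻¹, so T = 2π/N = 972.13 s = 16.202 min ≈ 16.2 min.
Since Δρ > 0 the layer is stably stratified.

16.2 min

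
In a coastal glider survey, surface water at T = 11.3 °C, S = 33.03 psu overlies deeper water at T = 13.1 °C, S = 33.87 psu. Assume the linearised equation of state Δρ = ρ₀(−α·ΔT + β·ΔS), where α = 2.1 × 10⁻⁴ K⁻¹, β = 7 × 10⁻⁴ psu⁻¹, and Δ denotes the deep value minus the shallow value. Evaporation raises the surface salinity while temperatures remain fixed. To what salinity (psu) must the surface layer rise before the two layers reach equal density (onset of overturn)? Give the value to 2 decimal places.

Neutral buoyancy requires −α(T_deep − T_surf) + β(S_deep − S_surf′) = 0.
S_surf′ = S_deep − (α/β)·ΔT = 33.87 − (2.1 × 10⁻⁴/7 × 10⁻⁴)·(+1.8) = 33.3300 psu.
Increase required: 33.3300 − 33.03 = 0.3000 psu.

33.33 psu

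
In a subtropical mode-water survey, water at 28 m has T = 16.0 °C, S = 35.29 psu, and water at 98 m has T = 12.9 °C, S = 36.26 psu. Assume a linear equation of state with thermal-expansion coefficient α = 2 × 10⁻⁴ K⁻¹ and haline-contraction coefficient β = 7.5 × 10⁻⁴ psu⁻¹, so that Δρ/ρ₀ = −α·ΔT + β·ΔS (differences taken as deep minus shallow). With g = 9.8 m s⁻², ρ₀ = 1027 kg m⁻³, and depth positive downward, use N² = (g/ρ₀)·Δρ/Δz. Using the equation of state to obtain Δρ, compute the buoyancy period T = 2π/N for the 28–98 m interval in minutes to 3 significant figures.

ΔT = -3.1 K, ΔS = +0.97 psu (deep − shallow).
Δρ/ρ₀ = −αΔT + βΔS = 6.20 × 10⁻⁴ + 7.275 × 10⁻⁴ = 1.3475 × 10⁻³, so Δρ ≈ 1.384 kg m⁻³.
N² = (g/ρ₀)·Δρ/Δz = g·(Δρ/ρ₀)/Δz = 9.8 × 1.3475 × 10⁻³ / 70 = 1.8865 × 10⁻⁴ s⁻².
N = √(1.8865 × 10⁻⁴) = 0.013735 rad s⁻¹ → T = 2π/N = 457.46 s = 7.6243 min ≈ 7.62 min.

7.62 min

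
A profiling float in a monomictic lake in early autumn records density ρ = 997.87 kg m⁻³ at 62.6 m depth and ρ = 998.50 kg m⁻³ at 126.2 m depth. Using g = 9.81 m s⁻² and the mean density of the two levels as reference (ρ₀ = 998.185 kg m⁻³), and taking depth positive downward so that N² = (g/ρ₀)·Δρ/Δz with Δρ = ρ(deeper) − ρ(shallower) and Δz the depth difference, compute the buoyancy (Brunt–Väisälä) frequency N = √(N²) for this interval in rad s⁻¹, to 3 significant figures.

Δρ = 998.50 − 997.87 = 0.63 kg m⁻³ over Δz = 126.2 − 62.6 = 63.6 m.
N² = (9.81/998.185) × (0.63/63.6) = 9.7351 × 10⁻⁵ s⁻².
N = √(9.7351 × 10⁻⁵) = 9.8667 × 10⁻³ rad s⁻¹ ≈ 9.87 × 10⁻³ rad s⁻¹.
Since Δρ > 0 the layer is stably stratified.

9.87 × 10⁻³ rad s⁻¹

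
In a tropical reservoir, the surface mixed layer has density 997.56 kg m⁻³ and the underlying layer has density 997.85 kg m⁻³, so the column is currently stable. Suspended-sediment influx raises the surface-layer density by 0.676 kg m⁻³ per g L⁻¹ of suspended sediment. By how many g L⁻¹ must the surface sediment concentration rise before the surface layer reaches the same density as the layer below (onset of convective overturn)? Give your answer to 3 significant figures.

Density deficit of the surface layer: 997.85 − 997.56 = 0.29 kg m⁻³.
Required change = 0.29 / 0.676 = 0.429 g L⁻¹.

0.429 g L⁻¹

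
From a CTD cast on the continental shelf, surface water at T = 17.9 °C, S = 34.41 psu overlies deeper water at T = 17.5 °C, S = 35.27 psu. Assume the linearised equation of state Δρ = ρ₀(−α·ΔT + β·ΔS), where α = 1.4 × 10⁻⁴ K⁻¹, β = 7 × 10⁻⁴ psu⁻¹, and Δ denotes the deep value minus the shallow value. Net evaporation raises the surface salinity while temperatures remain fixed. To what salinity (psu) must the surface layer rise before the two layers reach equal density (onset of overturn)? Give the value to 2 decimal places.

Neutral buoyancy requires −α(T_deep − T_surf) + β(S_deep − S_surf′) = 0.
S_surf′ = S_deep − (α/β)·ΔT = 35.27 − (1.4 × 10⁻⁴/7 × 10⁻⁴)·(-0.4) = 35.3500 psu.
Increase required: 35.3500 − 34.41 = 0.9400 psu.

35.35 psu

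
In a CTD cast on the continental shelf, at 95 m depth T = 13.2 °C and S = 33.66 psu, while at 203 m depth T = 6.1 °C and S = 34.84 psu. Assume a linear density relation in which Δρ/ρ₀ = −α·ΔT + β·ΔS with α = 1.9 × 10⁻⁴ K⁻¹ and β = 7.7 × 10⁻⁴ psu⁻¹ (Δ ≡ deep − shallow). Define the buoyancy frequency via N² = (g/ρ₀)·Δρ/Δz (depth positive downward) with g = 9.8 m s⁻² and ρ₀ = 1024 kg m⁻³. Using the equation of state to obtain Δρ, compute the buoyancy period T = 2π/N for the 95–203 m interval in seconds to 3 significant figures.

ΔT = -7.1 K, ΔS = +1.18 psu (deep − shallow).
Δρ/ρ₀ = −αΔT + βΔS = 1.349 × 10⁻³ + 9.086 × 10⁻⁴ = 2.2576 × 10⁻³, so Δρ ≈ 2.312 kg m⁻³.
N² = (g/ρ₀)·Δρ/Δz = g·(Δρ/ρ₀)/Δz = 9.8 × 2.2576 × 10⁻³ / 108 = 2.0486 × 10⁻⁴ s⁻².
N = √(2.0486 × 10⁻⁴) = 0.014313 rad s⁻¹ → T = 2π/N = 438.98 s ≈ 439 s.

439 s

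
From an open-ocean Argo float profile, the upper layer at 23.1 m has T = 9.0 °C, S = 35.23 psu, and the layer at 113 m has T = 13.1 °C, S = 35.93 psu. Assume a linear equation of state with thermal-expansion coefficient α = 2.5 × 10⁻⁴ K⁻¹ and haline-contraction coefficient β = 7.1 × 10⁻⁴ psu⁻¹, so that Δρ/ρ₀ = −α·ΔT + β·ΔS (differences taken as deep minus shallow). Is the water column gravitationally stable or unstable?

ΔT = 13.1 − 9.0 = +4.1 K and ΔS = 35.93 − 35.23 = +0.70 psu (deep − shallow).
−αΔT = -1.025 × 10⁻³; βΔS = 4.97 × 10⁻⁴; sum Δρ/ρ₀ = -5.28 × 10⁻⁴.
Δρ/ρ₀ < 0, so Δρ < 0: deeper water is lighter → statically unstable; the column would overturn.

unstable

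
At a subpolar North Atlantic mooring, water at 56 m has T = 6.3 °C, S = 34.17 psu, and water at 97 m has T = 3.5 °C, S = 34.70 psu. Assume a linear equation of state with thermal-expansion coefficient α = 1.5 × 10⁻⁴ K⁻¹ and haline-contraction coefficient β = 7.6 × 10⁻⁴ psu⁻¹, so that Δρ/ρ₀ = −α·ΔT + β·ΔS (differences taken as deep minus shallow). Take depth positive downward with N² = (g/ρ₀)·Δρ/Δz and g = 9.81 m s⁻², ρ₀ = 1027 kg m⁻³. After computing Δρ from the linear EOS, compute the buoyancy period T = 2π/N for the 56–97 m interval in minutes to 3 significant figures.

ΔT = -2.8 K, ΔS = +0.53 psu (deep − shallow).
Δρ/ρ₀ = −αΔT + βΔS = 4.20 × 10⁻⁴ + 4.028 × 10⁻⁴ = 8.228 × 10⁻⁴, so Δρ ≈ 0.8450 kg m⁻³.
N² = (g/ρ₀)·Δρ/Δz = g·(Δρ/ρ₀)/Δz = 9.81 × 8.228 × 10⁻⁴ / 41 = 1.9687 × 10⁻⁴ s⁻².
N = √(1.9687 × 10⁻⁴) = 0.014031 rad s⁻¹ → T = 2π/N = 447.81 s = 7.4635 min ≈ 7.46 min.

7.46 min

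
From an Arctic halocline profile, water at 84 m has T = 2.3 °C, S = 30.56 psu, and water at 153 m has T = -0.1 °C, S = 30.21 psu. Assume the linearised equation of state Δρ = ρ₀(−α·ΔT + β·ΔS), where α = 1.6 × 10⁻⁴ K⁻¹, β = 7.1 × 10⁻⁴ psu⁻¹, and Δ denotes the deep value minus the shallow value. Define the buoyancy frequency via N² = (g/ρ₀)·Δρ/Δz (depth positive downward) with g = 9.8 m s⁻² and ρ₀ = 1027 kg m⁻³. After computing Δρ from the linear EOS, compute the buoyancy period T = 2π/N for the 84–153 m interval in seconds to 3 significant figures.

1.43 × 10³ s

ΔT = -2.4 K, ΔS = -0.35 psu (deep − shallow).
Δρ/ρ₀ = −αΔT + βΔS = 3.84 × 10⁻⁴ − 2.485 × 10⁻⁴ = 1.355 × 10⁻⁴, so Δρ ≈ 0.1392 kg m⁻³.
N² = (g/ρ₀)·Δρ/Δz = g·(Δρ/ρ₀)/Δz = 9.8 × 1.355 × 10⁻⁴ / 69 = 1.9245 × 10⁻⁵ s⁻².
N = √(1.9245 × 10⁻⁵) = 4.3869 × 10⁻³ rad s⁻¹ → T = 2π/N = 1.4323 × 10³ s ≈ 1.43 × 10³ s.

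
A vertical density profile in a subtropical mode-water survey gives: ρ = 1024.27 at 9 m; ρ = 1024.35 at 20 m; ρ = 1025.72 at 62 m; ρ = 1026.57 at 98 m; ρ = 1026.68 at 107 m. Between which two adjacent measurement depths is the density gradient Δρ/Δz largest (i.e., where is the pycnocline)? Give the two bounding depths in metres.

20–62 m

Compute the density gradient over each adjacent pair:
  9–20 m: Δρ/Δz = 0.08/11 = 7.3 × 10⁻³ kg m⁻⁴
  20–62 m: Δρ/Δz = 1.37/42 = 0.033 kg m⁻⁴
  62–98 m: Δρ/Δz = 0.85/36 = 0.024 kg m⁻⁴
  98–107 m: Δρ/Δz = 0.11/9 = 0.012 kg m⁻⁴
The largest gradient is in the 20–62 m interval — the pycnocline.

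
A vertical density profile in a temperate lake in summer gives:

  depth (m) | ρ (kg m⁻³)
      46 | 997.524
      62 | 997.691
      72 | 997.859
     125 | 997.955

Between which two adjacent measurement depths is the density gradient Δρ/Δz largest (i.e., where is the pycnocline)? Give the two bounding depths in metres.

62–72 m

Compute the density gradient over each adjacent pair:
  46–62 m: Δρ/Δz = 0.167/16 = 0.010 kg m⁻⁴
  62–72 m: Δρ/Δz = 0.168/10 = 0.017 kg m⁻⁴
  72–125 m: Δρ/Δz = 0.096/53 = 1.8 × 10⁻³ kg m⁻⁴
The largest gradient is in the 62–72 m interval — the pycnocline.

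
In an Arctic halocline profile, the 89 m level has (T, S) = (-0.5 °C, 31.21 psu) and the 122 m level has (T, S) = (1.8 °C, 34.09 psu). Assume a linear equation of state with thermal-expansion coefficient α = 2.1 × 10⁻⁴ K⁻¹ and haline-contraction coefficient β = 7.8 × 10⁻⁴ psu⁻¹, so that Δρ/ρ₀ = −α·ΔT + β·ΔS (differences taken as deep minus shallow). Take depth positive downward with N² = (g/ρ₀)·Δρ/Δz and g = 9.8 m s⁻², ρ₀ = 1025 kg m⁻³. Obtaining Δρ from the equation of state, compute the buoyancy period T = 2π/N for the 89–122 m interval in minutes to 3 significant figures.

ΔT = +2.3 K, ΔS = +2.88 psu (deep − shallow).
Δρ/ρ₀ = −αΔT + βΔS = -4.83 × 10⁻⁴ + 2.2464 × 10⁻³ = 1.7634 × 10⁻³, so Δρ ≈ 1.807 kg m⁻³.
N² = (g/ρ₀)·Δρ/Δz = g·(Δρ/ρ₀)/Δz = 9.8 × 1.7634 × 10⁻³ / 33 = 5.2368 × 10⁻⁴ s⁻².
N = √(5.2368 × 10⁻⁴) = 0.022884 rad s⁻¹ → T = 2π/N = 274.57 s = 4.5762 min ≈ 4.58 min.

4.58 min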